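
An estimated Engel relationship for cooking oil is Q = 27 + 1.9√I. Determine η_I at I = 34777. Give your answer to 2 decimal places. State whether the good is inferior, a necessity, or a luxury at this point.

0.46 (necessity)

At I = 34777: Q = 381.323.
dQ/dI = 1.9/(2√I) = 0.00509422 at this income.
η = (dQ/dI)·(I/Q) = 0.00509422 × (34777/381.323) = 0.46.
Since 0 < η < 1, the good is a necessity.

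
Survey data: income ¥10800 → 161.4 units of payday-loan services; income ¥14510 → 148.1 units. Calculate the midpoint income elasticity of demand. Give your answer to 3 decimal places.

-0.293

ΔQ = 148.1 − 161.4 = -13.3; midpoint Q̄ = (161.4 + 148.1)/2 = 154.75.
ΔI = 14510 − 10800 = 3710; midpoint Ī = (10800 + 14510)/2 = 12655.
η = (ΔQ/Q̄) ÷ (ΔI/Ī) = (-13.3/154.75) ÷ (3710/12655) = -0.293.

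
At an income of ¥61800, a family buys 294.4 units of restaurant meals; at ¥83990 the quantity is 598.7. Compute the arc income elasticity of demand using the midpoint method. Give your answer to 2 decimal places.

ΔQ = 598.7 − 294.4 = 304.3; midpoint Q̄ = (294.4 + 598.7)/2 = 446.55.
ΔI = 83990 − 61800 = 22190; midpoint Ī = (61800 + 83990)/2 = 72895.
η = (ΔQ/Q̄) ÷ (ΔI/Ī) = (304.3/446.55) ÷ (22190/72895) = 2.24.

2.24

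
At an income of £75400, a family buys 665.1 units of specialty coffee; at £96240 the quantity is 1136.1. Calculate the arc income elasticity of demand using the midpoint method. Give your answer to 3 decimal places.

2.154

ΔQ = 1136.1 − 665.1 = 471; midpoint Q̄ = (665.1 + 1136.1)/2 = 900.6.
ΔI = 96240 − 75400 = 20840; midpoint Ī = (75400 + 96240)/2 = 85820.
η = (ΔQ/Q̄) ÷ (ΔI/Ī) = (471/900.6) ÷ (20840/85820) = 2.154.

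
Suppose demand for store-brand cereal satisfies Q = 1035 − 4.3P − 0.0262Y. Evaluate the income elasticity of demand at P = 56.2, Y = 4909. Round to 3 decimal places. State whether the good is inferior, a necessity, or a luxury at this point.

-0.193 (inferior good)

At P = 56.2, Y = 4909: Q = 664.724.
Holding P constant, ∂Q/∂Y = −0.0262.
η_Y = (∂Q/∂Y)·(Y/Q) = -0.0262 × (4909/664.724) = -0.193.
Since η < 0, this is an inferior good.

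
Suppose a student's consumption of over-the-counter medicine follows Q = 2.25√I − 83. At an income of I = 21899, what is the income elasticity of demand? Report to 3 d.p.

0.666

At I = 21899: Q = 249.962.
dQ/dI = 2.25/(2√I) = 0.00760222 at this income.
η = (dQ/dI)·(I/Q) = 0.00760222 × (21899/249.962) = 0.666.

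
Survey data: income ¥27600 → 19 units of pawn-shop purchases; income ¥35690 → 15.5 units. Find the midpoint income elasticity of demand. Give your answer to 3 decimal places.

ΔQ = 15.5 − 19 = -3.5; midpoint Q̄ = (19 + 15.5)/2 = 17.25.
ΔI = 35690 − 27600 = 8090; midpoint Ī = (27600 + 35690)/2 = 31645.
η = (ΔQ/Q̄) ÷ (ΔI/Ī) = (-3.5/17.25) ÷ (8090/31645) = -0.794.

-0.794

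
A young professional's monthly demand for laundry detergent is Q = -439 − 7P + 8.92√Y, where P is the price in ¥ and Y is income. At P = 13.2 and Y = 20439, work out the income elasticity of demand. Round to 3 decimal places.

At P = 13.2, Y = 20439: Q = 743.848.
Holding P constant, ∂Q/∂Y = 8.92/(2√Y) = 0.0311964.
η_Y = (∂Q/∂Y)·(Y/Q) = 0.0311964 × (20439/743.848) = 0.857.

0.857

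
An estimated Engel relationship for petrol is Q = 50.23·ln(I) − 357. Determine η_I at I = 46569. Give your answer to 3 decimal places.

0.275

At I = 46569: Q = 182.907.
dQ/dI = 50.23/I = 0.00107861 at this income.
η = (dQ/dI)·(I/Q) = 0.00107861 × (46569/182.907) = 0.275.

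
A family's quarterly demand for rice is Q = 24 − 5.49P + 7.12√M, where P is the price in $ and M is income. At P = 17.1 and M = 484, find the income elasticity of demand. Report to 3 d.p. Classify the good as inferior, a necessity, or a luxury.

At P = 17.1, M = 484: Q = 86.761.
Holding P constant, ∂Q/∂M = 7.12/(2√M) = 0.161818.
η_M = (∂Q/∂M)·(M/Q) = 0.161818 × (484/86.761) = 0.903.
Since 0 < η < 1, this is a necessity.

0.903 (necessity)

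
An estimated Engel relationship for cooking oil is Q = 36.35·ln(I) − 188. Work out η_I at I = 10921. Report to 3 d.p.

At I = 10921: Q = 149.998.
dQ/dI = 36.35/I = 0.00332845 at this income.
η = (dQ/dI)·(I/Q) = 0.00332845 × (10921/149.998) = 0.242.

0.242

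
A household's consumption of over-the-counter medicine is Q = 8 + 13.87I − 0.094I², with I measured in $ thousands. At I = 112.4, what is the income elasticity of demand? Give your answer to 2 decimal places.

-2.15

At I = 112.4: Q = 379.4146.
dQ/dI = 13.87 − 0.188I = -7.26120.
η = (dQ/dI)·(I/Q) = -7.26120 × (112.4/379.4146) = -2.15.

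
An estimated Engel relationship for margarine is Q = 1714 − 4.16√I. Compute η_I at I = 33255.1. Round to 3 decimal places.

-0.397

At I = 33255.1: Q = 955.383.
dQ/dI = -4.16/(2√I) = -0.011406 at this income.
η = (dQ/dI)·(I/Q) = -0.011406 × (33255.1/955.383) = -0.397.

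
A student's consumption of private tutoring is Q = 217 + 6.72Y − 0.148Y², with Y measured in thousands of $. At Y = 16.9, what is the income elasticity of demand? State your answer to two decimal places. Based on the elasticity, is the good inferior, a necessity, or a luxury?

At Y = 16.9: Q = 288.2977.
dQ/dY = 6.72 − 0.296Y = 1.71760.
η = (dQ/dY)·(Y/Q) = 1.71760 × (16.9/288.2977) = 0.10.
0 < η < 1 ⇒ necessity.

0.10 (necessity)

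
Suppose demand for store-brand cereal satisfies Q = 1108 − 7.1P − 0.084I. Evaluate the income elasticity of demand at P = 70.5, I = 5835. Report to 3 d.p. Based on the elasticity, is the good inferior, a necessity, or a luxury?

At P = 70.5, I = 5835: Q = 117.310.
Holding P constant, ∂Q/∂I = −0.084.
η_I = (∂Q/∂I)·(I/Q) = -0.084 × (5835/117.310) = -4.178.
Since η < 0, this is an inferior good.

-4.178 (inferior good)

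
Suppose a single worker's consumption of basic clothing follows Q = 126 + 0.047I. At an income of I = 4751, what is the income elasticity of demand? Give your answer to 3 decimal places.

0.639

At I = 4751: Q = 349.297.
dQ/dI = 0.047.
η = (dQ/dI)·(I/Q) = 0.047 × (4751/349.297) = 0.639.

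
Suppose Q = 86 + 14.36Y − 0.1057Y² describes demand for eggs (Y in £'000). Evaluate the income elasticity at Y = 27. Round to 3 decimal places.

At Y = 27: Q = 396.6647.
dQ/dY = 14.36 − 0.2114Y = 8.65220.
η = (dQ/dY)·(Y/Q) = 8.65220 × (27/396.6647) = 0.589.

0.589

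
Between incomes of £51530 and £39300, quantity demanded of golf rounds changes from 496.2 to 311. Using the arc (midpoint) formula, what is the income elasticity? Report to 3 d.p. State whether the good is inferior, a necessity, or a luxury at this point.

1.704 (luxury)

ΔQ = 311 − 496.2 = -185.2; midpoint Q̄ = (496.2 + 311)/2 = 403.6.
ΔI = 39300 − 51530 = -12230; midpoint Ī = (51530 + 39300)/2 = 45415.
η = (ΔQ/Q̄) ÷ (ΔI/Ī) = (-185.2/403.6) ÷ (-12230/45415) = 1.704.
η > 1 ⇒ luxury.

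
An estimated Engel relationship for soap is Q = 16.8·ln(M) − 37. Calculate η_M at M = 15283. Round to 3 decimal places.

0.135

At M = 15283: Q = 124.860.
dQ/dM = 16.8/M = 0.00109926 at this income.
η = (dQ/dM)·(M/Q) = 0.00109926 × (15283/124.860) = 0.135.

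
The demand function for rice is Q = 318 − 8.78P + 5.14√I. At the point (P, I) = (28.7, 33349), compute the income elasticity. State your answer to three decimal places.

0.467

At P = 28.7, I = 33349: Q = 1004.666.
Holding P constant, ∂Q/∂I = 5.14/(2√I) = 0.0140732.
η_I = (∂Q/∂I)·(I/Q) = 0.0140732 × (33349/1004.666) = 0.467.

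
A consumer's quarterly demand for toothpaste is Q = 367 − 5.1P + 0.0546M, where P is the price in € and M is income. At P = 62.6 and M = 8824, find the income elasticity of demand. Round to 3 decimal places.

At P = 62.6, M = 8824: Q = 529.530.
Holding P constant, ∂Q/∂M = 0.0546.
η_M = (∂Q/∂M)·(M/Q) = 0.0546 × (8824/529.530) = 0.910.

0.910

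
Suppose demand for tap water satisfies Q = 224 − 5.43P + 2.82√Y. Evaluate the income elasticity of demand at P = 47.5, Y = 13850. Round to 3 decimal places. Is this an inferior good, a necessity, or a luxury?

0.557 (necessity)

At P = 47.5, Y = 13850: Q = 297.950.
Holding P constant, ∂Q/∂Y = 2.82/(2√Y) = 0.011981.
η_Y = (∂Q/∂Y)·(Y/Q) = 0.011981 × (13850/297.950) = 0.557.
Since 0 < η < 1, this is a necessity.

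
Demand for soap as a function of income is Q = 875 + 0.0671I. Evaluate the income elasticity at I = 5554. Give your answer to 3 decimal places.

0.299

At I = 5554: Q = 1247.673.
dQ/dI = 0.0671.
η = (dQ/dI)·(I/Q) = 0.0671 × (5554/1247.673) = 0.299.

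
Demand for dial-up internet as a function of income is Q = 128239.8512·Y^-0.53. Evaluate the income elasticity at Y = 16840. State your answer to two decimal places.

-0.53

For Q = A·Y^β the income elasticity is constant and equal to β.
Here β = -0.53, so η = -0.53.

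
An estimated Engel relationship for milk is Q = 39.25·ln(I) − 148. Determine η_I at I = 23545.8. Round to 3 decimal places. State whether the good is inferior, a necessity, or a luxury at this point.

0.159 (necessity)

At I = 23545.8: Q = 247.118.
dQ/dI = 39.25/I = 0.00166696 at this income.
η = (dQ/dI)·(I/Q) = 0.00166696 × (23545.8/247.118) = 0.159.
Since 0 < η < 1, the good is a necessity.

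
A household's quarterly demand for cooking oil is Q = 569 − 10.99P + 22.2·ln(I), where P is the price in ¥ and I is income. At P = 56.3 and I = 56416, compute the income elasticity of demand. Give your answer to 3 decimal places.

0.115

At P = 56.3, I = 56416: Q = 193.142.
Holding P constant, ∂Q/∂I = 22.2/I = 0.000393505.
η_I = (∂Q/∂I)·(I/Q) = 0.000393505 × (56416/193.142) = 0.115.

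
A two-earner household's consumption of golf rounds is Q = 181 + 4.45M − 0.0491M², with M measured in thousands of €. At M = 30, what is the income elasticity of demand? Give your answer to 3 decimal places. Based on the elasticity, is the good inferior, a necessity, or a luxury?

At M = 30: Q = 270.3100.
dQ/dM = 4.45 − 0.0982M = 1.50400.
η = (dQ/dM)·(M/Q) = 1.50400 × (30/270.3100) = 0.167.
0 < η < 1 ⇒ necessity.

0.167 (necessity)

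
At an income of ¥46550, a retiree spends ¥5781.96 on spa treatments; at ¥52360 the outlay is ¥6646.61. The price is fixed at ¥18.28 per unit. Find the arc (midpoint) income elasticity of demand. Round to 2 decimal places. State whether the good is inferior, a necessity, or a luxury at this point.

1.18 (luxury)

With a constant price, Q₁ = 5781.96/18.28 = 316.300 and Q₂ = 6646.61/18.28 = 363.600 (equivalently, work directly with expenditure since P cancels).
Midpoint %ΔQ = (6646.61 − 5781.96)/6214.29 = 0.13914; midpoint %ΔI = (52360 − 46550)/49455 = 0.11748.
η = 0.13914 / 0.11748 = 1.18.
η > 1 ⇒ luxury.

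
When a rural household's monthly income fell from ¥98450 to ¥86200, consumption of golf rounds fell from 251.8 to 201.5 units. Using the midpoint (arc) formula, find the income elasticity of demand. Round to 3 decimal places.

ΔQ = 201.5 − 251.8 = -50.3; midpoint Q̄ = (251.8 + 201.5)/2 = 226.65.
ΔI = 86200 − 98450 = -12250; midpoint Ī = (98450 + 86200)/2 = 92325.
η = (ΔQ/Q̄) ÷ (ΔI/Ī) = (-50.3/226.65) ÷ (-12250/92325) = 1.673.

1.673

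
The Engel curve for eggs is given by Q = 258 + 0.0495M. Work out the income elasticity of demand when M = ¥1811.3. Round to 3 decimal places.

At M = 1811.3: Q = 347.659.
dQ/dM = 0.0495.
η = (dQ/dM)·(M/Q) = 0.0495 × (1811.3/347.659) = 0.258.

0.258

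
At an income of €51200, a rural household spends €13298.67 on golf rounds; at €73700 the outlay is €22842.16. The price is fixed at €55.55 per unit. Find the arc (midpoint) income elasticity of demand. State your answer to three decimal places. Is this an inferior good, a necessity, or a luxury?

1.466 (luxury)

With a constant price, Q₁ = 13298.67/55.55 = 239.400 and Q₂ = 22842.16/55.55 = 411.200 (equivalently, work directly with expenditure since P cancels).
Midpoint %ΔQ = (22842.16 − 13298.67)/18070.42 = 0.52813; midpoint %ΔI = (73700 − 51200)/62450 = 0.36029.
η = 0.52813 / 0.36029 = 1.466.
η > 1 ⇒ luxury.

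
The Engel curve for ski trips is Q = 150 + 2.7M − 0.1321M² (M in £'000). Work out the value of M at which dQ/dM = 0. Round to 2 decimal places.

10.22

dQ/dM = 2.7 − 0.2642M.
The good is inferior where dQ/dM < 0. Setting dQ/dM = 0 gives M = 2.7 / 0.2642 = 10.22.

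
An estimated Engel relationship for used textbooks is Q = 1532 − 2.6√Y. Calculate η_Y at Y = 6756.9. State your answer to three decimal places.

-0.081

At Y = 6756.9: Q = 1318.279.
dQ/dY = -2.6/(2√Y) = -0.015815 at this income.
η = (dQ/dY)·(Y/Q) = -0.015815 × (6756.9/1318.279) = -0.081.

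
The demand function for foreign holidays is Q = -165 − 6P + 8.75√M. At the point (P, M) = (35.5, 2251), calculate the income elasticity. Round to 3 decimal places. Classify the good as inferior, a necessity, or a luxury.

5.589 (luxury)

At P = 35.5, M = 2251: Q = 37.141.
Holding P constant, ∂Q/∂M = 8.75/(2√M) = 0.0922126.
η_M = (∂Q/∂M)·(M/Q) = 0.0922126 × (2251/37.141) = 5.589.
Since η > 1, this is a luxury.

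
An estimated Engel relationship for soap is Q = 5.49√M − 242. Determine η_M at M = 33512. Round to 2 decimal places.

0.66

At M = 33512: Q = 763.015.
dQ/dM = 5.49/(2√M) = 0.0149949 at this income.
η = (dQ/dM)·(M/Q) = 0.0149949 × (33512/763.015) = 0.66.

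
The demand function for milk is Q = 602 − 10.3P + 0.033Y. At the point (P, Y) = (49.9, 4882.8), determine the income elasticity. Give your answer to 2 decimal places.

0.65

At P = 49.9, Y = 4882.8: Q = 249.162.
Holding P constant, ∂Q/∂Y = 0.033.
η_Y = (∂Q/∂Y)·(Y/Q) = 0.033 × (4882.8/249.162) = 0.65.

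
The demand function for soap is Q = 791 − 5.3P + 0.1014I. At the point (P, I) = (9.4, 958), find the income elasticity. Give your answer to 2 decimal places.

0.12

At P = 9.4, I = 958: Q = 838.321.
Holding P constant, ∂Q/∂I = 0.1014.
η_I = (∂Q/∂I)·(I/Q) = 0.1014 × (958/838.321) = 0.12.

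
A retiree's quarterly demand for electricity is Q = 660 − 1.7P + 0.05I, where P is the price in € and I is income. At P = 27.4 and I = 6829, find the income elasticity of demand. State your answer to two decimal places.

0.36

At P = 27.4, I = 6829: Q = 954.870.
Holding P constant, ∂Q/∂I = 0.05.
η_I = (∂Q/∂I)·(I/Q) = 0.05 × (6829/954.870) = 0.36.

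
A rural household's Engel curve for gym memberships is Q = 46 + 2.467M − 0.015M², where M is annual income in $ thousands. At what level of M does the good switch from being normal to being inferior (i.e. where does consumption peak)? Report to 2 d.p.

82.23

dQ/dM = 2.467 − 0.03M.
The good is inferior where dQ/dM < 0. Setting dQ/dM = 0 gives M = 2.467 / 0.03 = 82.23.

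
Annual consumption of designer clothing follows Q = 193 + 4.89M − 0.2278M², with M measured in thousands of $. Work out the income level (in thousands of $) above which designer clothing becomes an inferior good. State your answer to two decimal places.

dQ/dM = 4.89 − 0.4556M.
The good is inferior where dQ/dM < 0. Setting dQ/dM = 0 gives M = 4.89 / 0.4556 = 10.73.

10.73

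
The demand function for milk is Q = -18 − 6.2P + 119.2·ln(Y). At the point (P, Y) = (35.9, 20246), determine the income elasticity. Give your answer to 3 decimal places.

0.127

At P = 35.9, Y = 20246: Q = 941.373.
Holding P constant, ∂Q/∂Y = 119.2/Y = 0.00588758.
η_Y = (∂Q/∂Y)·(Y/Q) = 0.00588758 × (20246/941.373) = 0.127.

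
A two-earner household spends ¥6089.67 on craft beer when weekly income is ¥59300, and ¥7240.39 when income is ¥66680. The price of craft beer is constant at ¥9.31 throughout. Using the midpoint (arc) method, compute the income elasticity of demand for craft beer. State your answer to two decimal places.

With a constant price, Q₁ = 6089.67/9.31 = 654.100 and Q₂ = 7240.39/9.31 = 777.700 (equivalently, work directly with expenditure since P cancels).
Midpoint %ΔQ = (7240.39 − 6089.67)/6665.03 = 0.17265; midpoint %ΔI = (66680 − 59300)/62990 = 0.11716.
η = 0.17265 / 0.11716 = 1.47.

1.47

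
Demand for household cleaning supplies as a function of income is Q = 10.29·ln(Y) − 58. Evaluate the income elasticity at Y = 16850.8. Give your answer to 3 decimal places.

0.244

At Y = 16850.8: Q = 42.144.
dQ/dY = 10.29/Y = 0.000610654 at this income.
η = (dQ/dY)·(Y/Q) = 0.000610654 × (16850.8/42.144) = 0.244.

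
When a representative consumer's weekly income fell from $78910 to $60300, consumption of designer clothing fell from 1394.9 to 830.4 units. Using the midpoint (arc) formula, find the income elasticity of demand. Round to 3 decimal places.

1.898

ΔQ = 830.4 − 1394.9 = -564.5; midpoint Q̄ = (1394.9 + 830.4)/2 = 1112.65.
ΔI = 60300 − 78910 = -18610; midpoint Ī = (78910 + 60300)/2 = 69605.
η = (ΔQ/Q̄) ÷ (ΔI/Ī) = (-564.5/1112.65) ÷ (-18610/69605) = 1.898.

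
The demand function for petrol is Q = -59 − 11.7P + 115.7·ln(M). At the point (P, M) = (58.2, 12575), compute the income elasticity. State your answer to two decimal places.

At P = 58.2, M = 12575: Q = 352.206.
Holding P constant, ∂Q/∂M = 115.7/M = 0.0092008.
η_M = (∂Q/∂M)·(M/Q) = 0.0092008 × (12575/352.206) = 0.33.

0.33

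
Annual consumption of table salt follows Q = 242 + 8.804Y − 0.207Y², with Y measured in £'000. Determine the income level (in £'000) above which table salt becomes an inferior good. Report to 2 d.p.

21.27

dQ/dY = 8.804 − 0.414Y.
The good is inferior where dQ/dY < 0. Setting dQ/dY = 0 gives Y = 8.804 / 0.414 = 21.27.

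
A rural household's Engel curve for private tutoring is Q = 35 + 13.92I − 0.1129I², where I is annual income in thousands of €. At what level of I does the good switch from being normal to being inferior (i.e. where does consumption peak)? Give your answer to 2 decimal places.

dQ/dI = 13.92 − 0.2258I.
The good is inferior where dQ/dI < 0. Setting dQ/dI = 0 gives I = 13.92 / 0.2258 = 61.65.

61.65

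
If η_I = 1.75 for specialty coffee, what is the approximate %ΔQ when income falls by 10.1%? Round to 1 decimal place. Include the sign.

-17.7%

%ΔQ ≈ η × %ΔI = 1.75 × (-10.1%) = -17.7%.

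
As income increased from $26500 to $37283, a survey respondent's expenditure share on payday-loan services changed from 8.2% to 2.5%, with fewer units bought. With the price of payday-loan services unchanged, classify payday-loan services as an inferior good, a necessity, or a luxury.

Quantity demanded falls as income rises, so η < 0.

inferior good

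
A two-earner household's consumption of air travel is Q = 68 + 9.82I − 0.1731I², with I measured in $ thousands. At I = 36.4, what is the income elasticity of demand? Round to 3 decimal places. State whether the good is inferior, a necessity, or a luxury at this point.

At I = 36.4: Q = 196.0974.
dQ/dI = 9.82 − 0.3462I = -2.78168.
η = (dQ/dI)·(I/Q) = -2.78168 × (36.4/196.0974) = -0.516.
η < 0 ⇒ inferior good.

-0.516 (inferior good)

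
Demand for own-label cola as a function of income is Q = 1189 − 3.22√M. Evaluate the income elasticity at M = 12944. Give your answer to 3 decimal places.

At M = 12944: Q = 822.655.
dQ/dM = -3.22/(2√M) = -0.0141511 at this income.
η = (dQ/dM)·(M/Q) = -0.0141511 × (12944/822.655) = -0.223.

-0.223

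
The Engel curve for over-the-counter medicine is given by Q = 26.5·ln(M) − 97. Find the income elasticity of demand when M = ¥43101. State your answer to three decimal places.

0.143

At M = 43101: Q = 185.789.
dQ/dM = 26.5/M = 0.000614835 at this income.
η = (dQ/dM)·(M/Q) = 0.000614835 × (43101/185.789) = 0.143.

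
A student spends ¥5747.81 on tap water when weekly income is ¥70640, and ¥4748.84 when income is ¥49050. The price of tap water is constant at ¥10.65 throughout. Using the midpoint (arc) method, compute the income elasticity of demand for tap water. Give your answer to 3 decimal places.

With a constant price, Q₁ = 5747.81/10.65 = 539.700 and Q₂ = 4748.84/10.65 = 445.900 (equivalently, work directly with expenditure since P cancels).
Midpoint %ΔQ = (4748.84 − 5747.81)/5248.33 = -0.19034; midpoint %ΔI = (49050 − 70640)/59845 = -0.36077.
η = -0.19034 / -0.36077 = 0.528.

0.528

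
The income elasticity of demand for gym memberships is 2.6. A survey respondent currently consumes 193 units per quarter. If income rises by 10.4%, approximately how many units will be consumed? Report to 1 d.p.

245.2

%ΔQ ≈ η × %ΔI = 2.6 × 10.4% = 27.04%.
New Q ≈ 193 × (1 + 0.2704) = 245.2.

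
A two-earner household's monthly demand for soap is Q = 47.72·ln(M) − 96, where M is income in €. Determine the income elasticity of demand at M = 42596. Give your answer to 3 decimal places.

At M = 42596: Q = 412.672.
dQ/dM = 47.72/M = 0.00112029 at this income.
η = (dQ/dM)·(M/Q) = 0.00112029 × (42596/412.672) = 0.116.

0.116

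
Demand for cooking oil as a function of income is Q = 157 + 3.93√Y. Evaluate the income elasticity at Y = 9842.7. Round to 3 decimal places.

0.356

At Y = 9842.7: Q = 546.897.
dQ/dY = 3.93/(2√Y) = 0.0198064 at this income.
η = (dQ/dY)·(Y/Q) = 0.0198064 × (9842.7/546.897) = 0.356.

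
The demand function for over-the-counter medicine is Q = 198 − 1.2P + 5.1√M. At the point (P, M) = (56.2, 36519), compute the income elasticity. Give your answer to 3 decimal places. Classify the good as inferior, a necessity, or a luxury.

0.441 (necessity)

At P = 56.2, M = 36519: Q = 1105.167.
Holding P constant, ∂Q/∂M = 5.1/(2√M) = 0.0133438.
η_M = (∂Q/∂M)·(M/Q) = 0.0133438 × (36519/1105.167) = 0.441.
Since 0 < η < 1, this is a necessity.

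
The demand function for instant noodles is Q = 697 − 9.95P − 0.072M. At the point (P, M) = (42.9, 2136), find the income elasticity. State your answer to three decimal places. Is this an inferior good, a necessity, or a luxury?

-1.322 (inferior good)

At P = 42.9, M = 2136: Q = 116.353.
Holding P constant, ∂Q/∂M = −0.072.
η_M = (∂Q/∂M)·(M/Q) = -0.072 × (2136/116.353) = -1.322.
Since η < 0, this is an inferior good.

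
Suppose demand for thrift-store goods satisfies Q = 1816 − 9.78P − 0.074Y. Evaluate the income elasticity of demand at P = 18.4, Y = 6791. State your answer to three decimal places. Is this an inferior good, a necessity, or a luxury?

At P = 18.4, Y = 6791: Q = 1133.514.
Holding P constant, ∂Q/∂Y = −0.074.
η_Y = (∂Q/∂Y)·(Y/Q) = -0.074 × (6791/1133.514) = -0.443.
Since η < 0, this is an inferior good.

-0.443 (inferior good)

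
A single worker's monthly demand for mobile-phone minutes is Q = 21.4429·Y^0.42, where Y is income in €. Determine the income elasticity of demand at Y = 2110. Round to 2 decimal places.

For Q = A·Y^β the income elasticity is constant and equal to β.
Here β = 0.42, so η = 0.42.

0.42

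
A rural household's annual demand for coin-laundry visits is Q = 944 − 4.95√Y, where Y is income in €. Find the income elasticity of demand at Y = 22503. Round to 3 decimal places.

-1.843

At Y = 22503: Q = 201.451.
dQ/dY = -4.95/(2√Y) = -0.0164989 at this income.
η = (dQ/dY)·(Y/Q) = -0.0164989 × (22503/201.451) = -1.843.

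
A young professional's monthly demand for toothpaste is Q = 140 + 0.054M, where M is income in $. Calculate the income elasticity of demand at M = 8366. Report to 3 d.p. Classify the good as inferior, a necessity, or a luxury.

0.763 (necessity)

At M = 8366: Q = 591.764.
dQ/dM = 0.054.
η = (dQ/dM)·(M/Q) = 0.054 × (8366/591.764) = 0.763.
Since 0 < η < 1, the good is a necessity.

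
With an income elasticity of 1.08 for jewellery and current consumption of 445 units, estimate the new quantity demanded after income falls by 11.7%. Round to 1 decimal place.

%ΔQ ≈ η × %ΔI = 1.08 × (-11.7%) = -12.636%.
New Q ≈ 445 × (1 − 0.12636) = 388.8.

388.8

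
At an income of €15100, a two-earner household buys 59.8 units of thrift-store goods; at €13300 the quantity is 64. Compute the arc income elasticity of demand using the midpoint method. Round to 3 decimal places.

-0.535

ΔQ = 64 − 59.8 = 4.2; midpoint Q̄ = (59.8 + 64)/2 = 61.9.
ΔI = 13300 − 15100 = -1800; midpoint Ī = (15100 + 13300)/2 = 14200.
η = (ΔQ/Q̄) ÷ (ΔI/Ī) = (4.2/61.9) ÷ (-1800/14200) = -0.535.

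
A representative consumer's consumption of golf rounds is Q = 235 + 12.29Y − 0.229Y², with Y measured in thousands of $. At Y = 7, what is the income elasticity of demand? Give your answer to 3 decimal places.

0.205

At Y = 7: Q = 309.8090.
dQ/dY = 12.29 − 0.458Y = 9.08400.
η = (dQ/dY)·(Y/Q) = 9.08400 × (7/309.8090) = 0.205.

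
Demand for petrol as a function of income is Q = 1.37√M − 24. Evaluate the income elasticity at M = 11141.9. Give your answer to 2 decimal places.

0.60

At M = 11141.9: Q = 120.611.
dQ/dM = 1.37/(2√M) = 0.0064895 at this income.
η = (dQ/dM)·(M/Q) = 0.0064895 × (11141.9/120.611) = 0.60.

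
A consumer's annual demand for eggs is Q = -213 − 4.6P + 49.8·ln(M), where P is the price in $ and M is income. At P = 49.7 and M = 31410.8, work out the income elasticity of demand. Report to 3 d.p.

At P = 49.7, M = 31410.8: Q = 74.054.
Holding P constant, ∂Q/∂M = 49.8/M = 0.00158544.
η_M = (∂Q/∂M)·(M/Q) = 0.00158544 × (31410.8/74.054) = 0.672.

0.672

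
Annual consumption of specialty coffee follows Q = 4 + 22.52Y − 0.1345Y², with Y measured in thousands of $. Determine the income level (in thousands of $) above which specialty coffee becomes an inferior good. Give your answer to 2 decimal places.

83.72

dQ/dY = 22.52 − 0.269Y.
The good is inferior where dQ/dY < 0. Setting dQ/dY = 0 gives Y = 22.52 / 0.269 = 83.72.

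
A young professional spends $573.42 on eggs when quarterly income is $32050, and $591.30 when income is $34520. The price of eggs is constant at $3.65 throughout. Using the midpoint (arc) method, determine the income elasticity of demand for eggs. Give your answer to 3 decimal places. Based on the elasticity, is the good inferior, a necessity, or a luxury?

With a constant price, Q₁ = 573.42/3.65 = 157.101 and Q₂ = 591.30/3.65 = 162.000 (equivalently, work directly with expenditure since P cancels).
Midpoint %ΔQ = (591.30 − 573.42)/582.36 = 0.03070; midpoint %ΔI = (34520 − 32050)/33285 = 0.07421.
η = 0.03070 / 0.07421 = 0.414.
0 < η < 1 ⇒ necessity.

0.414 (necessity)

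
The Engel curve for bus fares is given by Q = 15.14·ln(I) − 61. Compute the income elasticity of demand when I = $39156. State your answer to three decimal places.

At I = 39156: Q = 99.110.
dQ/dI = 15.14/I = 0.000386658 at this income.
η = (dQ/dI)·(I/Q) = 0.000386658 × (39156/99.110) = 0.153.

0.153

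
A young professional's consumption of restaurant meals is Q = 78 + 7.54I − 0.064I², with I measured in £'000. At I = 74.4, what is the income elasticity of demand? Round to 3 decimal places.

-0.518

At I = 74.4: Q = 284.7130.
dQ/dI = 7.54 − 0.128I = -1.98320.
η = (dQ/dI)·(I/Q) = -1.98320 × (74.4/284.7130) = -0.518.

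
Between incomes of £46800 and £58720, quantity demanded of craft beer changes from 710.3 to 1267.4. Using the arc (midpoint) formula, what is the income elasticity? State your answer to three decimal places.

2.494

ΔQ = 1267.4 − 710.3 = 557.1; midpoint Q̄ = (710.3 + 1267.4)/2 = 988.85.
ΔI = 58720 − 46800 = 11920; midpoint Ī = (46800 + 58720)/2 = 52760.
η = (ΔQ/Q̄) ÷ (ΔI/Ī) = (557.1/988.85) ÷ (11920/52760) = 2.494.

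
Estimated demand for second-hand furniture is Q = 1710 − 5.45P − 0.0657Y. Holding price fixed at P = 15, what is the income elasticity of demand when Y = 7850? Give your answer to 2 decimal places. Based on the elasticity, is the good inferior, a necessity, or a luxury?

At P = 15, Y = 7850: Q = 1112.505.
Holding P constant, ∂Q/∂Y = −0.0657.
η_Y = (∂Q/∂Y)·(Y/Q) = -0.0657 × (7850/1112.505) = -0.46.
Since η < 0, this is an inferior good.

-0.46 (inferior good)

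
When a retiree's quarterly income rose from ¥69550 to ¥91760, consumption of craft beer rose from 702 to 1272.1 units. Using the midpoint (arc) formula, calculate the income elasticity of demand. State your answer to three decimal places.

2.097

ΔQ = 1272.1 − 702 = 570.1; midpoint Q̄ = (702 + 1272.1)/2 = 987.05.
ΔI = 91760 − 69550 = 22210; midpoint Ī = (69550 + 91760)/2 = 80655.
η = (ΔQ/Q̄) ÷ (ΔI/Ī) = (570.1/987.05) ÷ (22210/80655) = 2.097.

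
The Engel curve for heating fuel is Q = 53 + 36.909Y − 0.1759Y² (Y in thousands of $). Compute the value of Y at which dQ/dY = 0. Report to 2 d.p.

104.91

dQ/dY = 36.909 − 0.3518Y.
The good is inferior where dQ/dY < 0. Setting dQ/dY = 0 gives Y = 36.909 / 0.3518 = 104.91.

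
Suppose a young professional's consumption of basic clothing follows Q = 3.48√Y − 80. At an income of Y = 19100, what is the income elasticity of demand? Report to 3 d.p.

0.600

At Y = 19100: Q = 400.946.
dQ/dY = 3.48/(2√Y) = 0.0125902 at this income.
η = (dQ/dY)·(Y/Q) = 0.0125902 × (19100/400.946) = 0.600.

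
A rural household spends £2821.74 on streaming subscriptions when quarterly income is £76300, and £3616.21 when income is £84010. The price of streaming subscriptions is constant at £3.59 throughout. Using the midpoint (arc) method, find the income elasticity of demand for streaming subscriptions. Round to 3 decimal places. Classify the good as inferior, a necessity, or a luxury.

With a constant price, Q₁ = 2821.74/3.59 = 786.000 and Q₂ = 3616.21/3.59 = 1007.301 (equivalently, work directly with expenditure since P cancels).
Midpoint %ΔQ = (3616.21 − 2821.74)/3218.98 = 0.24681; midpoint %ΔI = (84010 − 76300)/80155 = 0.09619.
η = 0.24681 / 0.09619 = 2.566.
η > 1 ⇒ luxury.

2.566 (luxury)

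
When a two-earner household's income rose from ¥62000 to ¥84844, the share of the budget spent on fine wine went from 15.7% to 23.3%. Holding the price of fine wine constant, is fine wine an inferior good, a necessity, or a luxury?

The budget share rises as income rises, so η > 1.

luxury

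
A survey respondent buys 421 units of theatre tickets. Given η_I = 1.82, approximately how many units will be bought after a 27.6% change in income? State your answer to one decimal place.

632.5

%ΔQ ≈ η × %ΔI = 1.82 × 27.6% = 50.232%.
New Q ≈ 421 × (1 + 0.50232) = 632.5.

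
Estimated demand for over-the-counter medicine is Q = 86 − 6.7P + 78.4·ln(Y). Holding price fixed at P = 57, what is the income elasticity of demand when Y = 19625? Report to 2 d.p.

0.16

At P = 57, Y = 19625: Q = 479.049.
Holding P constant, ∂Q/∂Y = 78.4/Y = 0.0039949.
η_Y = (∂Q/∂Y)·(Y/Q) = 0.0039949 × (19625/479.049) = 0.16.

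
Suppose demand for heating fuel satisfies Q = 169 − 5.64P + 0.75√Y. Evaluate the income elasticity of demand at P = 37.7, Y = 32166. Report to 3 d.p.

0.740

At P = 37.7, Y = 32166: Q = 90.884.
Holding P constant, ∂Q/∂Y = 0.75/(2√Y) = 0.0020909.
η_Y = (∂Q/∂Y)·(Y/Q) = 0.0020909 × (32166/90.884) = 0.740.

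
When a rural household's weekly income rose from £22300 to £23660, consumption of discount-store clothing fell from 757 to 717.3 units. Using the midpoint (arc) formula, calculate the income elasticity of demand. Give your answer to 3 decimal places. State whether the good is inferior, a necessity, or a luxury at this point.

-0.910 (inferior good)

ΔQ = 717.3 − 757 = -39.7; midpoint Q̄ = (757 + 717.3)/2 = 737.15.
ΔI = 23660 − 22300 = 1360; midpoint Ī = (22300 + 23660)/2 = 22980.
η = (ΔQ/Q̄) ÷ (ΔI/Ī) = (-39.7/737.15) ÷ (1360/22980) = -0.910.
η < 0 ⇒ inferior good.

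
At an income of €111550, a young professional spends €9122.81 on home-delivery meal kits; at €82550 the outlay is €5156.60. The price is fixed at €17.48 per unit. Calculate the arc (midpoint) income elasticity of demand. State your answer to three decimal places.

1.859

With a constant price, Q₁ = 9122.81/17.48 = 521.900 and Q₂ = 5156.60/17.48 = 295.000 (equivalently, work directly with expenditure since P cancels).
Midpoint %ΔQ = (5156.60 − 9122.81)/7139.71 = -0.55551; midpoint %ΔI = (82550 − 111550)/97050 = -0.29882.
η = -0.55551 / -0.29882 = 1.859.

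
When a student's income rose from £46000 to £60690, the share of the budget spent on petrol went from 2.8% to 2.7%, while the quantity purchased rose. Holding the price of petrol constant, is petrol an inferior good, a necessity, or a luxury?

Quantity rises but the budget share falls as income rises, so 0 < η < 1.

necessity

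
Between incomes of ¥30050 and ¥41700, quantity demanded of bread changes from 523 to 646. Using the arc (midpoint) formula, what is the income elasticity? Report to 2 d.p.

ΔQ = 646 − 523 = 123; midpoint Q̄ = (523 + 646)/2 = 584.5.
ΔI = 41700 − 30050 = 11650; midpoint Ī = (30050 + 41700)/2 = 35875.
η = (ΔQ/Q̄) ÷ (ΔI/Ī) = (123/584.5) ÷ (11650/35875) = 0.65.

0.65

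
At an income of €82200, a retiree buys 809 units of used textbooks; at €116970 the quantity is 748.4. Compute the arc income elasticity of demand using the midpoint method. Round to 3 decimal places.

-0.223

ΔQ = 748.4 − 809 = -60.6; midpoint Q̄ = (809 + 748.4)/2 = 778.7.
ΔI = 116970 − 82200 = 34770; midpoint Ī = (82200 + 116970)/2 = 99585.
η = (ΔQ/Q̄) ÷ (ΔI/Ī) = (-60.6/778.7) ÷ (34770/99585) = -0.223.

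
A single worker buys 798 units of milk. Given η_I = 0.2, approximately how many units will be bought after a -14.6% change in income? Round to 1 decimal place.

%ΔQ ≈ η × %ΔI = 0.2 × (-14.6%) = -2.92%.
New Q ≈ 798 × (1 − 0.0292) = 774.7.

774.7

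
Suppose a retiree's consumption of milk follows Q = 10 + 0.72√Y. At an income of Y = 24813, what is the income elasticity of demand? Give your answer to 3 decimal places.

At Y = 24813: Q = 123.415.
dQ/dY = 0.72/(2√Y) = 0.0022854 at this income.
η = (dQ/dY)·(Y/Q) = 0.0022854 × (24813/123.415) = 0.459.

0.459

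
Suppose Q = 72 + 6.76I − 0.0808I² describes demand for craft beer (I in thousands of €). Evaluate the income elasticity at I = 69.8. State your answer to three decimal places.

At I = 69.8: Q = 150.1872.
dQ/dI = 6.76 − 0.1616I = -4.51968.
η = (dQ/dI)·(I/Q) = -4.51968 × (69.8/150.1872) = -2.101.

-2.101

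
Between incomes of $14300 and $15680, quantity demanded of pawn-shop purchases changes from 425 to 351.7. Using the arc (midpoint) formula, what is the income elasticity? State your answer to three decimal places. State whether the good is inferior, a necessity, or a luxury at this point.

-2.050 (inferior good)

ΔQ = 351.7 − 425 = -73.3; midpoint Q̄ = (425 + 351.7)/2 = 388.35.
ΔI = 15680 − 14300 = 1380; midpoint Ī = (14300 + 15680)/2 = 14990.
η = (ΔQ/Q̄) ÷ (ΔI/Ī) = (-73.3/388.35) ÷ (1380/14990) = -2.050.
η < 0 ⇒ inferior good.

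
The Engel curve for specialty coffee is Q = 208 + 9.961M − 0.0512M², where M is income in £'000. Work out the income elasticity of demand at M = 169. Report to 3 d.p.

-2.893

At M = 169: Q = 429.0858.
dQ/dM = 9.961 − 0.1024M = -7.34460.
η = (dQ/dM)·(M/Q) = -7.34460 × (169/429.0858) = -2.893.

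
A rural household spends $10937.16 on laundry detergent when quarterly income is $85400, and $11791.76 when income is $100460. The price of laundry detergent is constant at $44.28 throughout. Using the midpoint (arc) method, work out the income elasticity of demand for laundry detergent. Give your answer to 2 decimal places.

With a constant price, Q₁ = 10937.16/44.28 = 247.000 and Q₂ = 11791.76/44.28 = 266.300 (equivalently, work directly with expenditure since P cancels).
Midpoint %ΔQ = (11791.76 − 10937.16)/11364.46 = 0.07520; midpoint %ΔI = (100460 − 85400)/92930 = 0.16206.
η = 0.07520 / 0.16206 = 0.46.

0.46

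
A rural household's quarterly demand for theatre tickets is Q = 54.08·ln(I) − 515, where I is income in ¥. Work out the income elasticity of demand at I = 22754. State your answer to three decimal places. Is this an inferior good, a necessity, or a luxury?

At I = 22754: Q = 27.557.
dQ/dI = 54.08/I = 0.00237672 at this income.
η = (dQ/dI)·(I/Q) = 0.00237672 × (22754/27.557) = 1.962.
Since η > 1, the good is a luxury.

1.962 (luxury)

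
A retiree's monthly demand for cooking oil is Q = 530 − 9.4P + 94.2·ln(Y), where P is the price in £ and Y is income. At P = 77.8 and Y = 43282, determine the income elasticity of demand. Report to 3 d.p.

At P = 77.8, Y = 43282: Q = 804.311.
Holding P constant, ∂Q/∂Y = 94.2/Y = 0.00217642.
η_Y = (∂Q/∂Y)·(Y/Q) = 0.00217642 × (43282/804.311) = 0.117.

0.117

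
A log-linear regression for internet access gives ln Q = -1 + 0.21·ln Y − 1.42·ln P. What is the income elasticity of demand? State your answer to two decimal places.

In a log-linear demand, the coefficient on ln Y is the income elasticity.
So η = 0.21.

0.21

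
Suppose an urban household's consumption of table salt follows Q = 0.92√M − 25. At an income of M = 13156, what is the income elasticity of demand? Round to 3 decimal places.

0.655

At M = 13156: Q = 80.524.
dQ/dM = 0.92/(2√M) = 0.00401048 at this income.
η = (dQ/dM)·(M/Q) = 0.00401048 × (13156/80.524) = 0.655.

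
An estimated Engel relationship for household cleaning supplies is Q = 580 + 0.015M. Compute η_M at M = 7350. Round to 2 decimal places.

At M = 7350: Q = 690.250.
dQ/dM = 0.015.
η = (dQ/dM)·(M/Q) = 0.015 × (7350/690.250) = 0.16.

0.16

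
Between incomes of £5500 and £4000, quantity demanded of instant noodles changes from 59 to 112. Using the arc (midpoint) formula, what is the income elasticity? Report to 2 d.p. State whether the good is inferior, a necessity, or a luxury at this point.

-1.96 (inferior good)

ΔQ = 112 − 59 = 53; midpoint Q̄ = (59 + 112)/2 = 85.5.
ΔI = 4000 − 5500 = -1500; midpoint Ī = (5500 + 4000)/2 = 4750.
η = (ΔQ/Q̄) ÷ (ΔI/Ī) = (53/85.5) ÷ (-1500/4750) = -1.96.
η < 0 ⇒ inferior good.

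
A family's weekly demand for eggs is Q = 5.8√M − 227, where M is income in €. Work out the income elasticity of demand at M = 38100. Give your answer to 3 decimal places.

0.625

At M = 38100: Q = 905.115.
dQ/dM = 5.8/(2√M) = 0.0148572 at this income.
η = (dQ/dM)·(M/Q) = 0.0148572 × (38100/905.115) = 0.625.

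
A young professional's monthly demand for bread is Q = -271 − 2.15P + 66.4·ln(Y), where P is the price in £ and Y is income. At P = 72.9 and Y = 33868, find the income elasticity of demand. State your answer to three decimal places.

0.251

At P = 72.9, Y = 33868: Q = 264.832.
Holding P constant, ∂Q/∂Y = 66.4/Y = 0.00196055.
η_Y = (∂Q/∂Y)·(Y/Q) = 0.00196055 × (33868/264.832) = 0.251.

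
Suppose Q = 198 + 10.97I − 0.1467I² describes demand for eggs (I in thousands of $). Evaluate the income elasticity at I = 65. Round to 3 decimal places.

-1.808

At I = 65: Q = 291.2425.
dQ/dI = 10.97 − 0.2934I = -8.10100.
η = (dQ/dI)·(I/Q) = -8.10100 × (65/291.2425) = -1.808.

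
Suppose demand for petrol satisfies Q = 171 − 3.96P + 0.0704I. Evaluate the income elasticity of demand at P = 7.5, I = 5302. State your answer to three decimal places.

At P = 7.5, I = 5302: Q = 514.561.
Holding P constant, ∂Q/∂I = 0.0704.
η_I = (∂Q/∂I)·(I/Q) = 0.0704 × (5302/514.561) = 0.725.

0.725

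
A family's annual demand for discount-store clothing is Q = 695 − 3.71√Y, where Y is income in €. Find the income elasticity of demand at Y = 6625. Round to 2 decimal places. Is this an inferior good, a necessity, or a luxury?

-0.38 (inferior good)

At Y = 6625: Q = 393.028.
dQ/dY = -3.71/(2√Y) = -0.0227903 at this income.
η = (dQ/dY)·(Y/Q) = -0.0227903 × (6625/393.028) = -0.38.
Since η < 0, the good is an inferior good.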